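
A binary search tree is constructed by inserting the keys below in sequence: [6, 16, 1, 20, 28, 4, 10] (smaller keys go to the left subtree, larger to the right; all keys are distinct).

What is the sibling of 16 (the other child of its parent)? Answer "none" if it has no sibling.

Resulting structure (node: left, right):
  6: L=1, R=16
  16: L=10, R=20
  1: L=–, R=4
  20: L=–, R=28
  28: L=–, R=–
  4: L=–, R=–
  10: L=–, R=–

16's parent is 6; the other child of 6 is 1.

1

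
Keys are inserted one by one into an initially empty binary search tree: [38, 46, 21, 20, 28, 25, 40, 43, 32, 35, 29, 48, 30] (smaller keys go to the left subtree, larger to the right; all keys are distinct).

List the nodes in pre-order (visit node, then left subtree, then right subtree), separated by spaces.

38 21 20 28 25 32 29 30 35 46 40 43 48

Insert 38: tree is empty, so 38 becomes the root.
Insert 46: 46 > 38 → go right. Place as right child of 38.
Insert 21: 21 < 38 → go left. Place as left child of 38.
Insert 20: 20 < 38 → go left; 20 < 21 → go left. Place as left child of 21.
Insert 28: 28 < 38 → go left; 28 > 21 → go right. Place as right child of 21.
Insert 25: 25 < 38 → go left; 25 > 21 → go right; 25 < 28 → go left. Place as left child of 28.
Insert 40: 40 > 38 → go right; 40 < 46 → go left. Place as left child of 46.
Insert 43: 43 > 38 → go right; 43 < 46 → go left; 43 > 40 → go right. Place as right child of 40.
Insert 32: 32 < 38 → go left; 32 > 21 → go right; 32 > 28 → go right. Place as right child of 28.
Insert 35: 35 < 38 → go left; 35 > 21 → go right; 35 > 28 → go right; 35 > 32 → go right. Place as right child of 32.
Insert 29: 29 < 38 → go left; 29 > 21 → go right; 29 > 28 → go right; 29 < 32 → go left. Place as left child of 32.
Insert 48: 48 > 38 → go right; 48 > 46 → go right. Place as right child of 46.
Insert 30: 30 < 38 → go left; 30 > 21 → go right; 30 > 28 → go right; 30 < 32 → go left; 30 > 29 → go right. Place as right child of 29.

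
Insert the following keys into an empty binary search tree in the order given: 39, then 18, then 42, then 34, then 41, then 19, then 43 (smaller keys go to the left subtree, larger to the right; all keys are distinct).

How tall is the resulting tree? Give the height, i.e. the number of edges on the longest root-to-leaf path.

Resulting structure (node: left, right):
  39: L=18, R=42
  18: L=–, R=34
  42: L=41, R=43
  34: L=19, R=–
  41: L=–, R=–
  19: L=–, R=–
  43: L=–, R=–

The deepest node is 19 at depth 3.

3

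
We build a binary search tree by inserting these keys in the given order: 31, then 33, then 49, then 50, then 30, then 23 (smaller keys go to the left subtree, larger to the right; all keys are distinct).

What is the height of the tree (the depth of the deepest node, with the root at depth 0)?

3

Insert 31: tree is empty, so 31 becomes the root.
Insert 33: 33 > 31 → go right. Place as right child of 31.
Insert 49: 49 > 31 → go right; 49 > 33 → go right. Place as right child of 33.
Insert 50: 50 > 31 → go right; 50 > 33 → go right; 50 > 49 → go right. Place as right child of 49.
Insert 30: 30 < 31 → go left. Place as left child of 31.
Insert 23: 23 < 31 → go left; 23 < 30 → go left. Place as left child of 30.

The deepest node is 50 at depth 3.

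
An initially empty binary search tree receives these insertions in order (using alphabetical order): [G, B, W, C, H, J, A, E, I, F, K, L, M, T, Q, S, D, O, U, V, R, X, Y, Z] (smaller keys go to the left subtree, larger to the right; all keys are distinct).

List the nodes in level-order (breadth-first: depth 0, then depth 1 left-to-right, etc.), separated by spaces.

Resulting structure (node: left, right):
  G: L=B, R=W
  B: L=A, R=C
  W: L=H, R=X
  C: L=–, R=E
  H: L=–, R=J
  J: L=I, R=K
  A: L=–, R=–
  E: L=D, R=F
  I: L=–, R=–
  F: L=–, R=–
  K: L=–, R=L
  L: L=–, R=M
  M: L=–, R=T
  T: L=Q, R=U
  Q: L=O, R=S
  S: L=R, R=–
  D: L=–, R=–
  O: L=–, R=–
  U: L=–, R=V
  V: L=–, R=–
  R: L=–, R=–
  X: L=–, R=Y
  Y: L=–, R=Z
  Z: L=–, R=–

G B W A C H X E J Y D F I K Z L M T Q U O S V R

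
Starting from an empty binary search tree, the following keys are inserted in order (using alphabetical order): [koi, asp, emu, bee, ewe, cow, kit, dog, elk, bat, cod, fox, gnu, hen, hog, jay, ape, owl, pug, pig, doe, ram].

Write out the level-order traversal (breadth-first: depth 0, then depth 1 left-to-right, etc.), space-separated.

Resulting structure (node: left, right):
  koi: L=asp, R=owl
  asp: L=ape, R=emu
  emu: L=bee, R=ewe
  bee: L=bat, R=cow
  ewe: L=–, R=kit
  cow: L=cod, R=dog
  kit: L=fox, R=–
  dog: L=doe, R=elk
  elk: L=–, R=–
  bat: L=–, R=–
  cod: L=–, R=–
  fox: L=–, R=gnu
  gnu: L=–, R=hen
  hen: L=–, R=hog
  hog: L=–, R=jay
  jay: L=–, R=–
  ape: L=–, R=–
  owl: L=–, R=pug
  pug: L=pig, R=ram
  pig: L=–, R=–
  doe: L=–, R=–
  ram: L=–, R=–

koi asp owl ape emu pug bee ewe pig ram bat cow kit cod dog fox doe elk gnu hen hog jay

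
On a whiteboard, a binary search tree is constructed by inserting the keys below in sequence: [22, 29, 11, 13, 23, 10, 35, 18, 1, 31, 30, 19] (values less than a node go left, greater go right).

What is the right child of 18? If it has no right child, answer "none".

19

Insert 22: tree is empty, so 22 becomes the root.
Insert 29: 29 > 22 → go right. Place as right child of 22.
Insert 11: 11 < 22 → go left. Place as left child of 22.
Insert 13: 13 < 22 → go left; 13 > 11 → go right. Place as right child of 11.
Insert 23: 23 > 22 → go right; 23 < 29 → go left. Place as left child of 29.
Insert 10: 10 < 22 → go left; 10 < 11 → go left. Place as left child of 11.
Insert 35: 35 > 22 → go right; 35 > 29 → go right. Place as right child of 29.
Insert 18: 18 < 22 → go left; 18 > 11 → go right; 18 > 13 → go right. Place as right child of 13.
Insert 1: 1 < 22 → go left; 1 < 11 → go left; 1 < 10 → go left. Place as left child of 10.
Insert 31: 31 > 22 → go right; 31 > 29 → go right; 31 < 35 → go left. Place as left child of 35.
Insert 30: 30 > 22 → go right; 30 > 29 → go right; 30 < 35 → go left; 30 < 31 → go left. Place as left child of 31.
Insert 19: 19 < 22 → go left; 19 > 11 → go right; 19 > 13 → go right; 19 > 18 → go right. Place as right child of 18.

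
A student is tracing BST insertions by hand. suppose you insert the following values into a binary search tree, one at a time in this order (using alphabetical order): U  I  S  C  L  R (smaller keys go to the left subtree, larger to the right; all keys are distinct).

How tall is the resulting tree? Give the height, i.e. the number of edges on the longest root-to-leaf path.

4

U: root
I: left child of U (depth 1)
S: right child of I (depth 2)
C: left child of I (depth 2)
L: left child of S (depth 3)
R: right child of L (depth 4)

The deepest node is R at depth 4.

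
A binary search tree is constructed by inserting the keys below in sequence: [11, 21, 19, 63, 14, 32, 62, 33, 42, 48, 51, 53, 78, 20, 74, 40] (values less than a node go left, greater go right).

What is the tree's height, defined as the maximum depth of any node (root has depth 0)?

9

Resulting structure (node: left, right):
  11: L=–, R=21
  21: L=19, R=63
  19: L=14, R=20
  63: L=32, R=78
  14: L=–, R=–
  32: L=–, R=62
  62: L=33, R=–
  33: L=–, R=42
  42: L=40, R=48
  48: L=–, R=51
  51: L=–, R=53
  53: L=–, R=–
  78: L=74, R=–
  20: L=–, R=–
  74: L=–, R=–
  40: L=–, R=–

The deepest node is 53 at depth 9.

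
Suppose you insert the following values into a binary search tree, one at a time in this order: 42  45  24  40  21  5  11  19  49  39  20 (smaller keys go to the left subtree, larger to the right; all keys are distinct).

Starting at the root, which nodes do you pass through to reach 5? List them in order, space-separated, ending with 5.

42: root
45: right child of 42 (depth 1)
24: left child of 42 (depth 1)
40: right child of 24 (depth 2)
21: left child of 24 (depth 2)
5: left child of 21 (depth 3)
11: right child of 5 (depth 4)
19: right child of 11 (depth 5)
49: right child of 45 (depth 2)
39: left child of 40 (depth 3)
20: right child of 19 (depth 6)

42 24 21 5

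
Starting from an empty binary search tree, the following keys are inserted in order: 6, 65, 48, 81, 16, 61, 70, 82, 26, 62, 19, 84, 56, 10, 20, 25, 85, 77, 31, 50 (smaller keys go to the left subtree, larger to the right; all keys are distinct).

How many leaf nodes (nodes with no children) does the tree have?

7

Resulting structure (node: left, right):
  6: L=–, R=65
  65: L=48, R=81
  48: L=16, R=61
  81: L=70, R=82
  16: L=10, R=26
  61: L=56, R=62
  70: L=–, R=77
  82: L=–, R=84
  26: L=19, R=31
  62: L=–, R=–
  19: L=–, R=20
  84: L=–, R=85
  56: L=50, R=–
  10: L=–, R=–
  20: L=–, R=25
  25: L=–, R=–
  85: L=–, R=–
  77: L=–, R=–
  31: L=–, R=–
  50: L=–, R=–

Leaves: 10, 25, 31, 50, 62, 77, 85 — 7 in total.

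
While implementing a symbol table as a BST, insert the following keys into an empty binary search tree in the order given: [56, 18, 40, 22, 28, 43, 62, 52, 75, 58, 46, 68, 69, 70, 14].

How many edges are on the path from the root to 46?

5

Insert 56: tree is empty, so 56 becomes the root.
Insert 18: 18 < 56 → go left. Place as left child of 56.
Insert 40: 40 < 56 → go left; 40 > 18 → go right. Place as right child of 18.
Insert 22: 22 < 56 → go left; 22 > 18 → go right; 22 < 40 → go left. Place as left child of 40.
Insert 28: 28 < 56 → go left; 28 > 18 → go right; 28 < 40 → go left; 28 > 22 → go right. Place as right child of 22.
Insert 43: 43 < 56 → go left; 43 > 18 → go right; 43 > 40 → go right. Place as right child of 40.
Insert 62: 62 > 56 → go right. Place as right child of 56.
Insert 52: 52 < 56 → go left; 52 > 18 → go right; 52 > 40 → go right; 52 > 43 → go right. Place as right child of 43.
Insert 75: 75 > 56 → go right; 75 > 62 → go right. Place as right child of 62.
Insert 58: 58 > 56 → go right; 58 < 62 → go left. Place as left child of 62.
Insert 46: 46 < 56 → go left; 46 > 18 → go right; 46 > 40 → go right; 46 > 43 → go right; 46 < 52 → go left. Place as left child of 52.
Insert 68: 68 > 56 → go right; 68 > 62 → go right; 68 < 75 → go left. Place as left child of 75.
Insert 69: 69 > 56 → go right; 69 > 62 → go right; 69 < 75 → go left; 69 > 68 → go right. Place as right child of 68.
Insert 70: 70 > 56 → go right; 70 > 62 → go right; 70 < 75 → go left; 70 > 68 → go right; 70 > 69 → go right. Place as right child of 69.
Insert 14: 14 < 56 → go left; 14 < 18 → go left. Place as left child of 18.

Path to 46: 56 → 18 → 40 → 43 → 52 → 46, which is 5 edges.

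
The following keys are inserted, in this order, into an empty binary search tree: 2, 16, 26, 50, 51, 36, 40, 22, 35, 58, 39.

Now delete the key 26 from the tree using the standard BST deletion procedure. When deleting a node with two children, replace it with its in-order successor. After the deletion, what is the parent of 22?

35

Insert 2: tree is empty, so 2 becomes the root.
Insert 16: 16 > 2 → go right. Place as right child of 2.
Insert 26: 26 > 2 → go right; 26 > 16 → go right. Place as right child of 16.
Insert 50: 50 > 2 → go right; 50 > 16 → go right; 50 > 26 → go right. Place as right child of 26.
Insert 51: 51 > 2 → go right; 51 > 16 → go right; 51 > 26 → go right; 51 > 50 → go right. Place as right child of 50.
Insert 36: 36 > 2 → go right; 36 > 16 → go right; 36 > 26 → go right; 36 < 50 → go left. Place as left child of 50.
Insert 40: 40 > 2 → go right; 40 > 16 → go right; 40 > 26 → go right; 40 < 50 → go left; 40 > 36 → go right. Place as right child of 36.
Insert 22: 22 > 2 → go right; 22 > 16 → go right; 22 < 26 → go left. Place as left child of 26.
Insert 35: 35 > 2 → go right; 35 > 16 → go right; 35 > 26 → go right; 35 < 50 → go left; 35 < 36 → go left. Place as left child of 36.
Insert 58: 58 > 2 → go right; 58 > 16 → go right; 58 > 26 → go right; 58 > 50 → go right; 58 > 51 → go right. Place as right child of 51.
Insert 39: 39 > 2 → go right; 39 > 16 → go right; 39 > 26 → go right; 39 < 50 → go left; 39 > 36 → go right; 39 < 40 → go left. Place as left child of 40.

Delete 26 (two children — replace with in-order successor).
After deletion, 22's parent is 35.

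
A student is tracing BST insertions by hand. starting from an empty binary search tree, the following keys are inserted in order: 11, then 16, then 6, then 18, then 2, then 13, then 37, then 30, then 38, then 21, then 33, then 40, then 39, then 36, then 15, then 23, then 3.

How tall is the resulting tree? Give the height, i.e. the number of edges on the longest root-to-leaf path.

Insert 11: tree is empty, so 11 becomes the root.
Insert 16: 16 > 11 → go right. Place as right child of 11.
Insert 6: 6 < 11 → go left. Place as left child of 11.
Insert 18: 18 > 11 → go right; 18 > 16 → go right. Place as right child of 16.
Insert 2: 2 < 11 → go left; 2 < 6 → go left. Place as left child of 6.
Insert 13: 13 > 11 → go right; 13 < 16 → go left. Place as left child of 16.
Insert 37: 37 > 11 → go right; 37 > 16 → go right; 37 > 18 → go right. Place as right child of 18.
Insert 30: 30 > 11 → go right; 30 > 16 → go right; 30 > 18 → go right; 30 < 37 → go left. Place as left child of 37.
Insert 38: 38 > 11 → go right; 38 > 16 → go right; 38 > 18 → go right; 38 > 37 → go right. Place as right child of 37.
Insert 21: 21 > 11 → go right; 21 > 16 → go right; 21 > 18 → go right; 21 < 37 → go left; 21 < 30 → go left. Place as left child of 30.
Insert 33: 33 > 11 → go right; 33 > 16 → go right; 33 > 18 → go right; 33 < 37 → go left; 33 > 30 → go right. Place as right child of 30.
Insert 40: 40 > 11 → go right; 40 > 16 → go right; 40 > 18 → go right; 40 > 37 → go right; 40 > 38 → go right. Place as right child of 38.
Insert 39: 39 > 11 → go right; 39 > 16 → go right; 39 > 18 → go right; 39 > 37 → go right; 39 > 38 → go right; 39 < 40 → go left. Place as left child of 40.
Insert 36: 36 > 11 → go right; 36 > 16 → go right; 36 > 18 → go right; 36 < 37 → go left; 36 > 30 → go right; 36 > 33 → go right. Place as right child of 33.
Insert 15: 15 > 11 → go right; 15 < 16 → go left; 15 > 13 → go right. Place as right child of 13.
Insert 23: 23 > 11 → go right; 23 > 16 → go right; 23 > 18 → go right; 23 < 37 → go left; 23 < 30 → go left; 23 > 21 → go right. Place as right child of 21.
Insert 3: 3 < 11 → go left; 3 < 6 → go left; 3 > 2 → go right. Place as right child of 2.

The deepest node is 39 at depth 6.

6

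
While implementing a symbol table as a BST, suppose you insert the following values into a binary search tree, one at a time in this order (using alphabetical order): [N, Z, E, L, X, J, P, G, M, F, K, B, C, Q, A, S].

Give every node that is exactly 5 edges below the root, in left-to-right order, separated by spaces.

F S

N: root
Z: right child of N (depth 1)
E: left child of N (depth 1)
L: right child of E (depth 2)
X: left child of Z (depth 2)
J: left child of L (depth 3)
P: left child of X (depth 3)
G: left child of J (depth 4)
M: right child of L (depth 3)
F: left child of G (depth 5)
K: right child of J (depth 4)
B: left child of E (depth 2)
C: right child of B (depth 3)
Q: right child of P (depth 4)
A: left child of B (depth 3)
S: right child of Q (depth 5)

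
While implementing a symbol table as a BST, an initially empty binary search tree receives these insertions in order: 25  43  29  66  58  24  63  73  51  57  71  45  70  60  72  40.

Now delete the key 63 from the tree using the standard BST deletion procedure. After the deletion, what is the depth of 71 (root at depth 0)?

25: root
43: right child of 25 (depth 1)
29: left child of 43 (depth 2)
66: right child of 43 (depth 2)
58: left child of 66 (depth 3)
24: left child of 25 (depth 1)
63: right child of 58 (depth 4)
73: right child of 66 (depth 3)
51: left child of 58 (depth 4)
57: right child of 51 (depth 5)
71: left child of 73 (depth 4)
45: left child of 51 (depth 5)
70: left child of 71 (depth 5)
60: left child of 63 (depth 5)
72: right child of 71 (depth 5)
40: right child of 29 (depth 3)

Delete 63 (at most one child — splice it out).
After deletion, path to 71: 25 → 43 → 66 → 73 → 71.

4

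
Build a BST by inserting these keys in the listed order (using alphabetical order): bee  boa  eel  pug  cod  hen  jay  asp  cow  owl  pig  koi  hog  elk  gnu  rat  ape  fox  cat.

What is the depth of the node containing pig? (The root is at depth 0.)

7

bee: root
boa: right child of bee (depth 1)
eel: right child of boa (depth 2)
pug: right child of eel (depth 3)
cod: left child of eel (depth 3)
hen: left child of pug (depth 4)
jay: right child of hen (depth 5)
asp: left child of bee (depth 1)
cow: right child of cod (depth 4)
owl: right child of jay (depth 6)
pig: right child of owl (depth 7)
koi: left child of owl (depth 7)
hog: left child of jay (depth 6)
elk: left child of hen (depth 5)
gnu: right child of elk (depth 6)
rat: right child of pug (depth 4)
ape: left child of asp (depth 2)
fox: left child of gnu (depth 7)
cat: left child of cod (depth 4)

Path to pig: bee → boa → eel → pug → hen → jay → owl → pig, which is 7 edges.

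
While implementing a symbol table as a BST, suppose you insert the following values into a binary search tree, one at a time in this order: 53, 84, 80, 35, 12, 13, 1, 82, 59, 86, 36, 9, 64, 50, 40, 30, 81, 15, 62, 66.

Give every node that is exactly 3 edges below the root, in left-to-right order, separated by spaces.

53: root
84: right child of 53 (depth 1)
80: left child of 84 (depth 2)
35: left child of 53 (depth 1)
12: left child of 35 (depth 2)
13: right child of 12 (depth 3)
1: left child of 12 (depth 3)
82: right child of 80 (depth 3)
59: left child of 80 (depth 3)
86: right child of 84 (depth 2)
36: right child of 35 (depth 2)
9: right child of 1 (depth 4)
64: right child of 59 (depth 4)
50: right child of 36 (depth 3)
40: left child of 50 (depth 4)
30: right child of 13 (depth 4)
81: left child of 82 (depth 4)
15: left child of 30 (depth 5)
62: left child of 64 (depth 5)
66: right child of 64 (depth 5)

1 13 50 59 82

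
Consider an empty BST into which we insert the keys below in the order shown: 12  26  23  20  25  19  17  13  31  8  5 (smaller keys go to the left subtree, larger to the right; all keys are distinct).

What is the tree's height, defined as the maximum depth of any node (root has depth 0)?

12: root
26: right child of 12 (depth 1)
23: left child of 26 (depth 2)
20: left child of 23 (depth 3)
25: right child of 23 (depth 3)
19: left child of 20 (depth 4)
17: left child of 19 (depth 5)
13: left child of 17 (depth 6)
31: right child of 26 (depth 2)
8: left child of 12 (depth 1)
5: left child of 8 (depth 2)

The deepest node is 13 at depth 6.

6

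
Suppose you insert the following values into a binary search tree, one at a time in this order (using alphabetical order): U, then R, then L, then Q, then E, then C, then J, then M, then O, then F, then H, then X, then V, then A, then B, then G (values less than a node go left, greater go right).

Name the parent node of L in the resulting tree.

R

U: root
R: left child of U (depth 1)
L: left child of R (depth 2)
Q: right child of L (depth 3)
E: left child of L (depth 3)
C: left child of E (depth 4)
J: right child of E (depth 4)
M: left child of Q (depth 4)
O: right child of M (depth 5)
F: left child of J (depth 5)
H: right child of F (depth 6)
X: right child of U (depth 1)
V: left child of X (depth 2)
A: left child of C (depth 5)
B: right child of A (depth 6)
G: left child of H (depth 7)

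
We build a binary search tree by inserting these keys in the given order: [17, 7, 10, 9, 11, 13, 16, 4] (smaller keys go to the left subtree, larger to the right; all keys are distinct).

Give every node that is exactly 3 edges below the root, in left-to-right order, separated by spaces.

9 11

Insert 17: tree is empty, so 17 becomes the root.
Insert 7: 7 < 17 → go left. Place as left child of 17.
Insert 10: 10 < 17 → go left; 10 > 7 → go right. Place as right child of 7.
Insert 9: 9 < 17 → go left; 9 > 7 → go right; 9 < 10 → go left. Place as left child of 10.
Insert 11: 11 < 17 → go left; 11 > 7 → go right; 11 > 10 → go right. Place as right child of 10.
Insert 13: 13 < 17 → go left; 13 > 7 → go right; 13 > 10 → go right; 13 > 11 → go right. Place as right child of 11.
Insert 16: 16 < 17 → go left; 16 > 7 → go right; 16 > 10 → go right; 16 > 11 → go right; 16 > 13 → go right. Place as right child of 13.
Insert 4: 4 < 17 → go left; 4 < 7 → go left. Place as left child of 7.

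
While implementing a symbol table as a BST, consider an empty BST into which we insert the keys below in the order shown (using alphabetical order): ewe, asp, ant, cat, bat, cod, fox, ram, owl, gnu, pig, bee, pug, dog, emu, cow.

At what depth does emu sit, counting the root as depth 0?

ewe: root
asp: left child of ewe (depth 1)
ant: left child of asp (depth 2)
cat: right child of asp (depth 2)
bat: left child of cat (depth 3)
cod: right child of cat (depth 3)
fox: right child of ewe (depth 1)
ram: right child of fox (depth 2)
owl: left child of ram (depth 3)
gnu: left child of owl (depth 4)
pig: right child of owl (depth 4)
bee: right child of bat (depth 4)
pug: right child of pig (depth 5)
dog: right child of cod (depth 4)
emu: right child of dog (depth 5)
cow: left child of dog (depth 5)

Path to emu: ewe → asp → cat → cod → dog → emu, which is 5 edges.

5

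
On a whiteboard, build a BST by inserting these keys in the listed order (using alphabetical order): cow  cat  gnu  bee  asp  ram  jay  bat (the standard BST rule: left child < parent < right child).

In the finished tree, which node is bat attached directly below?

cow: root
cat: left child of cow (depth 1)
gnu: right child of cow (depth 1)
bee: left child of cat (depth 2)
asp: left child of bee (depth 3)
ram: right child of gnu (depth 2)
jay: left child of ram (depth 3)
bat: right child of asp (depth 4)

asp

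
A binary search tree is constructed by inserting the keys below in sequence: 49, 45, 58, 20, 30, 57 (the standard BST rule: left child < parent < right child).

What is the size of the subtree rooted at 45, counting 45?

3

Insert 49: tree is empty, so 49 becomes the root.
Insert 45: 45 < 49 → go left. Place as left child of 49.
Insert 58: 58 > 49 → go right. Place as right child of 49.
Insert 20: 20 < 49 → go left; 20 < 45 → go left. Place as left child of 45.
Insert 30: 30 < 49 → go left; 30 < 45 → go left; 30 > 20 → go right. Place as right child of 20.
Insert 57: 57 > 49 → go right; 57 < 58 → go left. Place as left child of 58.

Subtree rooted at 45 contains: 45, 20, 30 — 3 nodes.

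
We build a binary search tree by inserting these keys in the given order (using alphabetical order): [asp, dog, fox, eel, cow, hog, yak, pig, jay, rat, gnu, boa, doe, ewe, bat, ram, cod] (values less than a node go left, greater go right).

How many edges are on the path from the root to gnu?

Resulting structure (node: left, right):
  asp: L=–, R=dog
  dog: L=cow, R=fox
  fox: L=eel, R=hog
  eel: L=–, R=ewe
  cow: L=boa, R=doe
  hog: L=gnu, R=yak
  yak: L=pig, R=–
  pig: L=jay, R=rat
  jay: L=–, R=–
  rat: L=ram, R=–
  gnu: L=–, R=–
  boa: L=bat, R=cod
  doe: L=–, R=–
  ewe: L=–, R=–
  bat: L=–, R=–
  ram: L=–, R=–
  cod: L=–, R=–

Path to gnu: asp → dog → fox → hog → gnu, which is 4 edges.

4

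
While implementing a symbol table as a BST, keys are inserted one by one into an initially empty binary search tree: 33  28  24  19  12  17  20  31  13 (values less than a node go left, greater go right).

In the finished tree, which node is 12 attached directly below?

19

33: root
28: left child of 33 (depth 1)
24: left child of 28 (depth 2)
19: left child of 24 (depth 3)
12: left child of 19 (depth 4)
17: right child of 12 (depth 5)
20: right child of 19 (depth 4)
31: right child of 28 (depth 2)
13: left child of 17 (depth 6)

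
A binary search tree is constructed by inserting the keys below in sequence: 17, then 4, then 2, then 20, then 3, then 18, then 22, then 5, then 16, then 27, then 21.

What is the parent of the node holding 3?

Insert 17: tree is empty, so 17 becomes the root.
Insert 4: 4 < 17 → go left. Place as left child of 17.
Insert 2: 2 < 17 → go left; 2 < 4 → go left. Place as left child of 4.
Insert 20: 20 > 17 → go right. Place as right child of 17.
Insert 3: 3 < 17 → go left; 3 < 4 → go left; 3 > 2 → go right. Place as right child of 2.
Insert 18: 18 > 17 → go right; 18 < 20 → go left. Place as left child of 20.
Insert 22: 22 > 17 → go right; 22 > 20 → go right. Place as right child of 20.
Insert 5: 5 < 17 → go left; 5 > 4 → go right. Place as right child of 4.
Insert 16: 16 < 17 → go left; 16 > 4 → go right; 16 > 5 → go right. Place as right child of 5.
Insert 27: 27 > 17 → go right; 27 > 20 → go right; 27 > 22 → go right. Place as right child of 22.
Insert 21: 21 > 17 → go right; 21 > 20 → go right; 21 < 22 → go left. Place as left child of 22.

2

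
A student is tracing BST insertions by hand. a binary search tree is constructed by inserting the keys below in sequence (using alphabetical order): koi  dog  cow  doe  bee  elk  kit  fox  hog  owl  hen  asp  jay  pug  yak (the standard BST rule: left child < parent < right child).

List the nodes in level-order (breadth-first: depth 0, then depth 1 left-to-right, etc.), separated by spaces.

koi dog owl cow elk pug bee doe kit yak asp fox hog hen jay

koi: root
dog: left child of koi (depth 1)
cow: left child of dog (depth 2)
doe: right child of cow (depth 3)
bee: left child of cow (depth 3)
elk: right child of dog (depth 2)
kit: right child of elk (depth 3)
fox: left child of kit (depth 4)
hog: right child of fox (depth 5)
owl: right child of koi (depth 1)
hen: left child of hog (depth 6)
asp: left child of bee (depth 4)
jay: right child of hog (depth 6)
pug: right child of owl (depth 2)
yak: right child of pug (depth 3)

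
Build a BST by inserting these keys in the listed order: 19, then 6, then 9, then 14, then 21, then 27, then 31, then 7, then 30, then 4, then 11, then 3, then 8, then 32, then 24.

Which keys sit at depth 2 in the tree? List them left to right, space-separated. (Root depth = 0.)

19: root
6: left child of 19 (depth 1)
9: right child of 6 (depth 2)
14: right child of 9 (depth 3)
21: right child of 19 (depth 1)
27: right child of 21 (depth 2)
31: right child of 27 (depth 3)
7: left child of 9 (depth 3)
30: left child of 31 (depth 4)
4: left child of 6 (depth 2)
11: left child of 14 (depth 4)
3: left child of 4 (depth 3)
8: right child of 7 (depth 4)
32: right child of 31 (depth 4)
24: left child of 27 (depth 3)

4 9 27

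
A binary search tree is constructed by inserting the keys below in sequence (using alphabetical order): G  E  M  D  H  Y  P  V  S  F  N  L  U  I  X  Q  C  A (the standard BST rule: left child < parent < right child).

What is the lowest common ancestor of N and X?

P

Insert G: tree is empty, so G becomes the root.
Insert E: E < G → go left. Place as left child of G.
Insert M: M > G → go right. Place as right child of G.
Insert D: D < G → go left; D < E → go left. Place as left child of E.
Insert H: H > G → go right; H < M → go left. Place as left child of M.
Insert Y: Y > G → go right; Y > M → go right. Place as right child of M.
Insert P: P > G → go right; P > M → go right; P < Y → go left. Place as left child of Y.
Insert V: V > G → go right; V > M → go right; V < Y → go left; V > P → go right. Place as right child of P.
Insert S: S > G → go right; S > M → go right; S < Y → go left; S > P → go right; S < V → go left. Place as left child of V.
Insert F: F < G → go left; F > E → go right. Place as right child of E.
Insert N: N > G → go right; N > M → go right; N < Y → go left; N < P → go left. Place as left child of P.
Insert L: L > G → go right; L < M → go left; L > H → go right. Place as right child of H.
Insert U: U > G → go right; U > M → go right; U < Y → go left; U > P → go right; U < V → go left; U > S → go right. Place as right child of S.
Insert I: I > G → go right; I < M → go left; I > H → go right; I < L → go left. Place as left child of L.
Insert X: X > G → go right; X > M → go right; X < Y → go left; X > P → go right; X > V → go right. Place as right child of V.
Insert Q: Q > G → go right; Q > M → go right; Q < Y → go left; Q > P → go right; Q < V → go left; Q < S → go left. Place as left child of S.
Insert C: C < G → go left; C < E → go left; C < D → go left. Place as left child of D.
Insert A: A < G → go left; A < E → go left; A < D → go left; A < C → go left. Place as left child of C.

Path to N: G → M → Y → P → N
Path to X: G → M → Y → P → V → X
The paths share a prefix ending at P, then split left and right.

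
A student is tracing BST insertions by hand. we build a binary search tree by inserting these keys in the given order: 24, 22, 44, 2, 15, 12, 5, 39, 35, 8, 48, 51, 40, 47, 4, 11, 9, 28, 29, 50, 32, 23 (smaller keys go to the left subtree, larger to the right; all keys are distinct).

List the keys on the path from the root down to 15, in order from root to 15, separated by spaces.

24 22 2 15

Insert 24: tree is empty, so 24 becomes the root.
Insert 22: 22 < 24 → go left. Place as left child of 24.
Insert 44: 44 > 24 → go right. Place as right child of 24.
Insert 2: 2 < 24 → go left; 2 < 22 → go left. Place as left child of 22.
Insert 15: 15 < 24 → go left; 15 < 22 → go left; 15 > 2 → go right. Place as right child of 2.
Insert 12: 12 < 24 → go left; 12 < 22 → go left; 12 > 2 → go right; 12 < 15 → go left. Place as left child of 15.
Insert 5: 5 < 24 → go left; 5 < 22 → go left; 5 > 2 → go right; 5 < 15 → go left; 5 < 12 → go left. Place as left child of 12.
Insert 39: 39 > 24 → go right; 39 < 44 → go left. Place as left child of 44.
Insert 35: 35 > 24 → go right; 35 < 44 → go left; 35 < 39 → go left. Place as left child of 39.
Insert 8: 8 < 24 → go left; 8 < 22 → go left; 8 > 2 → go right; 8 < 15 → go left; 8 < 12 → go left; 8 > 5 → go right. Place as right child of 5.
Insert 48: 48 > 24 → go right; 48 > 44 → go right. Place as right child of 44.
Insert 51: 51 > 24 → go right; 51 > 44 → go right; 51 > 48 → go right. Place as right child of 48.
Insert 40: 40 > 24 → go right; 40 < 44 → go left; 40 > 39 → go right. Place as right child of 39.
Insert 47: 47 > 24 → go right; 47 > 44 → go right; 47 < 48 → go left. Place as left child of 48.
Insert 4: 4 < 24 → go left; 4 < 22 → go left; 4 > 2 → go right; 4 < 15 → go left; 4 < 12 → go left; 4 < 5 → go left. Place as left child of 5.
Insert 11: 11 < 24 → go left; 11 < 22 → go left; 11 > 2 → go right; 11 < 15 → go left; 11 < 12 → go left; 11 > 5 → go right; 11 > 8 → go right. Place as right child of 8.
Insert 9: 9 < 24 → go left; 9 < 22 → go left; 9 > 2 → go right; 9 < 15 → go left; 9 < 12 → go left; 9 > 5 → go right; 9 > 8 → go right; 9 < 11 → go left. Place as left child of 11.
Insert 28: 28 > 24 → go right; 28 < 44 → go left; 28 < 39 → go left; 28 < 35 → go left. Place as left child of 35.
Insert 29: 29 > 24 → go right; 29 < 44 → go left; 29 < 39 → go left; 29 < 35 → go left; 29 > 28 → go right. Place as right child of 28.
Insert 50: 50 > 24 → go right; 50 > 44 → go right; 50 > 48 → go right; 50 < 51 → go left. Place as left child of 51.
Insert 32: 32 > 24 → go right; 32 < 44 → go left; 32 < 39 → go left; 32 < 35 → go left; 32 > 28 → go right; 32 > 29 → go right. Place as right child of 29.
Insert 23: 23 < 24 → go left; 23 > 22 → go right. Place as right child of 22.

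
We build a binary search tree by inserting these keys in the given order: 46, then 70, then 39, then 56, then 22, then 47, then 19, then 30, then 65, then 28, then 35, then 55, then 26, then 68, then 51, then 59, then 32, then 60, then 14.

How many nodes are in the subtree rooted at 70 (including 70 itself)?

Insert 46: tree is empty, so 46 becomes the root.
Insert 70: 70 > 46 → go right. Place as right child of 46.
Insert 39: 39 < 46 → go left. Place as left child of 46.
Insert 56: 56 > 46 → go right; 56 < 70 → go left. Place as left child of 70.
Insert 22: 22 < 46 → go left; 22 < 39 → go left. Place as left child of 39.
Insert 47: 47 > 46 → go right; 47 < 70 → go left; 47 < 56 → go left. Place as left child of 56.
Insert 19: 19 < 46 → go left; 19 < 39 → go left; 19 < 22 → go left. Place as left child of 22.
Insert 30: 30 < 46 → go left; 30 < 39 → go left; 30 > 22 → go right. Place as right child of 22.
Insert 65: 65 > 46 → go right; 65 < 70 → go left; 65 > 56 → go right. Place as right child of 56.
Insert 28: 28 < 46 → go left; 28 < 39 → go left; 28 > 22 → go right; 28 < 30 → go left. Place as left child of 30.
Insert 35: 35 < 46 → go left; 35 < 39 → go left; 35 > 22 → go right; 35 > 30 → go right. Place as right child of 30.
Insert 55: 55 > 46 → go right; 55 < 70 → go left; 55 < 56 → go left; 55 > 47 → go right. Place as right child of 47.
Insert 26: 26 < 46 → go left; 26 < 39 → go left; 26 > 22 → go right; 26 < 30 → go left; 26 < 28 → go left. Place as left child of 28.
Insert 68: 68 > 46 → go right; 68 < 70 → go left; 68 > 56 → go right; 68 > 65 → go right. Place as right child of 65.
Insert 51: 51 > 46 → go right; 51 < 70 → go left; 51 < 56 → go left; 51 > 47 → go right; 51 < 55 → go left. Place as left child of 55.
Insert 59: 59 > 46 → go right; 59 < 70 → go left; 59 > 56 → go right; 59 < 65 → go left. Place as left child of 65.
Insert 32: 32 < 46 → go left; 32 < 39 → go left; 32 > 22 → go right; 32 > 30 → go right; 32 < 35 → go left. Place as left child of 35.
Insert 60: 60 > 46 → go right; 60 < 70 → go left; 60 > 56 → go right; 60 < 65 → go left; 60 > 59 → go right. Place as right child of 59.
Insert 14: 14 < 46 → go left; 14 < 39 → go left; 14 < 22 → go left; 14 < 19 → go left. Place as left child of 19.

Subtree rooted at 70 contains: 70, 56, 47, 55, 51, 65, 59, 60, 68 — 9 nodes.

9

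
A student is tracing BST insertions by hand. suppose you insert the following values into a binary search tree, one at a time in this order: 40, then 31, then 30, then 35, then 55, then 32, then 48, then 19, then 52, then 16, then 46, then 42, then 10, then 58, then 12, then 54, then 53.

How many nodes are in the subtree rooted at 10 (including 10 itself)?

2

40: root
31: left child of 40 (depth 1)
30: left child of 31 (depth 2)
35: right child of 31 (depth 2)
55: right child of 40 (depth 1)
32: left child of 35 (depth 3)
48: left child of 55 (depth 2)
19: left child of 30 (depth 3)
52: right child of 48 (depth 3)
16: left child of 19 (depth 4)
46: left child of 48 (depth 3)
42: left child of 46 (depth 4)
10: left child of 16 (depth 5)
58: right child of 55 (depth 2)
12: right child of 10 (depth 6)
54: right child of 52 (depth 4)
53: left child of 54 (depth 5)

Subtree rooted at 10 contains: 10, 12 — 2 nodes.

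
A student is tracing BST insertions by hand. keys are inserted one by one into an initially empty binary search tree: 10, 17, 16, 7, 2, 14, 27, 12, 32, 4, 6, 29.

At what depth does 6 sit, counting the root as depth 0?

10: root
17: right child of 10 (depth 1)
16: left child of 17 (depth 2)
7: left child of 10 (depth 1)
2: left child of 7 (depth 2)
14: left child of 16 (depth 3)
27: right child of 17 (depth 2)
12: left child of 14 (depth 4)
32: right child of 27 (depth 3)
4: right child of 2 (depth 3)
6: right child of 4 (depth 4)
29: left child of 32 (depth 4)

Path to 6: 10 → 7 → 2 → 4 → 6, which is 4 edges.

4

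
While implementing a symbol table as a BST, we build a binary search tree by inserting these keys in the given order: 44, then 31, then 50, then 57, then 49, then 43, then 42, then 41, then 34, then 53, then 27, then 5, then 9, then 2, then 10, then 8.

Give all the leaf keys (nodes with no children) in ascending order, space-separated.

2 8 10 34 49 53

44: root
31: left child of 44 (depth 1)
50: right child of 44 (depth 1)
57: right child of 50 (depth 2)
49: left child of 50 (depth 2)
43: right child of 31 (depth 2)
42: left child of 43 (depth 3)
41: left child of 42 (depth 4)
34: left child of 41 (depth 5)
53: left child of 57 (depth 3)
27: left child of 31 (depth 2)
5: left child of 27 (depth 3)
9: right child of 5 (depth 4)
2: left child of 5 (depth 4)
10: right child of 9 (depth 5)
8: left child of 9 (depth 5)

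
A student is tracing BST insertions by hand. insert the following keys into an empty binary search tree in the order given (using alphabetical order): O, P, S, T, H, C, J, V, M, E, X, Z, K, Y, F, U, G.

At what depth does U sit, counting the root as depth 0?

5

O: root
P: right child of O (depth 1)
S: right child of P (depth 2)
T: right child of S (depth 3)
H: left child of O (depth 1)
C: left child of H (depth 2)
J: right child of H (depth 2)
V: right child of T (depth 4)
M: right child of J (depth 3)
E: right child of C (depth 3)
X: right child of V (depth 5)
Z: right child of X (depth 6)
K: left child of M (depth 4)
Y: left child of Z (depth 7)
F: right child of E (depth 4)
U: left child of V (depth 5)
G: right child of F (depth 5)

Path to U: O → P → S → T → V → U, which is 5 edges.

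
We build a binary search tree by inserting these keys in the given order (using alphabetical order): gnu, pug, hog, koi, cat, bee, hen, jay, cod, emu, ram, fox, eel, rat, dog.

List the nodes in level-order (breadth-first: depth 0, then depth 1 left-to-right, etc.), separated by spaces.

gnu: root
pug: right child of gnu (depth 1)
hog: left child of pug (depth 2)
koi: right child of hog (depth 3)
cat: left child of gnu (depth 1)
bee: left child of cat (depth 2)
hen: left child of hog (depth 3)
jay: left child of koi (depth 4)
cod: right child of cat (depth 2)
emu: right child of cod (depth 3)
ram: right child of pug (depth 2)
fox: right child of emu (depth 4)
eel: left child of emu (depth 4)
rat: right child of ram (depth 3)
dog: left child of eel (depth 5)

gnu cat pug bee cod hog ram emu hen koi rat eel fox jay dog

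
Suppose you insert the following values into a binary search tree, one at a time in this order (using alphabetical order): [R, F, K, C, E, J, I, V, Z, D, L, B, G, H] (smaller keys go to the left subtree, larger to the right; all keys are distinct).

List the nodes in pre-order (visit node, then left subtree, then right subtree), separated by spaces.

R F C B E D K J I G H L V Z

Insert R: tree is empty, so R becomes the root.
Insert F: F < R → go left. Place as left child of R.
Insert K: K < R → go left; K > F → go right. Place as right child of F.
Insert C: C < R → go left; C < F → go left. Place as left child of F.
Insert E: E < R → go left; E < F → go left; E > C → go right. Place as right child of C.
Insert J: J < R → go left; J > F → go right; J < K → go left. Place as left child of K.
Insert I: I < R → go left; I > F → go right; I < K → go left; I < J → go left. Place as left child of J.
Insert V: V > R → go right. Place as right child of R.
Insert Z: Z > R → go right; Z > V → go right. Place as right child of V.
Insert D: D < R → go left; D < F → go left; D > C → go right; D < E → go left. Place as left child of E.
Insert L: L < R → go left; L > F → go right; L > K → go right. Place as right child of K.
Insert B: B < R → go left; B < F → go left; B < C → go left. Place as left child of C.
Insert G: G < R → go left; G > F → go right; G < K → go left; G < J → go left; G < I → go left. Place as left child of I.
Insert H: H < R → go left; H > F → go right; H < K → go left; H < J → go left; H < I → go left; H > G → go right. Place as right child of G.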